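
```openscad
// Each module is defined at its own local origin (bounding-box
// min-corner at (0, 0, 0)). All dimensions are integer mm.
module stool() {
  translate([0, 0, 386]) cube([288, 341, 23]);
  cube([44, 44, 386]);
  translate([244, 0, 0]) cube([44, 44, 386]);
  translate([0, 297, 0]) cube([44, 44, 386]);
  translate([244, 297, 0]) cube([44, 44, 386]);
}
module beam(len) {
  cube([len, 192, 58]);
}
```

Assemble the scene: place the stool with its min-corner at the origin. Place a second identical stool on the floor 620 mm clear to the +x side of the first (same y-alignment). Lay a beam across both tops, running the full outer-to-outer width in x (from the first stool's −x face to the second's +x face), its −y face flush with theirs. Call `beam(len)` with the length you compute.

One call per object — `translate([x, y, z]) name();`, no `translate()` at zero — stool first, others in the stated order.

stool();
translate([908, 0, 0]) stool();
translate([0, 0, 409]) beam(1196);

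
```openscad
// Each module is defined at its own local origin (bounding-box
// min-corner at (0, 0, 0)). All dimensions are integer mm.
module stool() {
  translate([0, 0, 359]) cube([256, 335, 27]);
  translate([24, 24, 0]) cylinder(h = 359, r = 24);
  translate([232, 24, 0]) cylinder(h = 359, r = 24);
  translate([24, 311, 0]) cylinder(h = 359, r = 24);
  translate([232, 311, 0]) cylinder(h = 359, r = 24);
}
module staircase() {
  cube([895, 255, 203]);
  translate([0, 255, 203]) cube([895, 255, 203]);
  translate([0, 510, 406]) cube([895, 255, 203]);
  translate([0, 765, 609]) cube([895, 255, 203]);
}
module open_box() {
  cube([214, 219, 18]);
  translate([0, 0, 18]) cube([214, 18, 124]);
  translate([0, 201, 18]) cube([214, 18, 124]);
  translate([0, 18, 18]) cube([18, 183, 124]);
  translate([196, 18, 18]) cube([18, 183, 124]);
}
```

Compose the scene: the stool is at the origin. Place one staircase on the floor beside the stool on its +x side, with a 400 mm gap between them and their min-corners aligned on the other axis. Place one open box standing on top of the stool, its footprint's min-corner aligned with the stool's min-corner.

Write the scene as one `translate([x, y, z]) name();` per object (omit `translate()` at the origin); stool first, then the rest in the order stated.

stool();
translate([656, 0, 0]) staircase();
translate([0, 0, 386]) open_box();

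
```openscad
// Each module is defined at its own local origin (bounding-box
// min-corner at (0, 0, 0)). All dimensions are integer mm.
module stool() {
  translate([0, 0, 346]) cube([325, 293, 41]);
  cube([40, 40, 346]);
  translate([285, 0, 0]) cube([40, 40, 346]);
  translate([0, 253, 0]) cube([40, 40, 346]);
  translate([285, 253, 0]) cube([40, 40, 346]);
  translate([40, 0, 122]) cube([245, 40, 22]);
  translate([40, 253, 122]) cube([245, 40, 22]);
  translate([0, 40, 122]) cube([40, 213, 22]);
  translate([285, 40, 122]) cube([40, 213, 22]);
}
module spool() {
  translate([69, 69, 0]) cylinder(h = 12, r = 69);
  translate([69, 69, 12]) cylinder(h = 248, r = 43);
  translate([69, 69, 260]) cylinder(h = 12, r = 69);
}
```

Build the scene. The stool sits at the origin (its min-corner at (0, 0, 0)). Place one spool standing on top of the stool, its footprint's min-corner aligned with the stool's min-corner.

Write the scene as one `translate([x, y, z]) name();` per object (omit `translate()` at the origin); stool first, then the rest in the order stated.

stool();
translate([0, 0, 387]) spool();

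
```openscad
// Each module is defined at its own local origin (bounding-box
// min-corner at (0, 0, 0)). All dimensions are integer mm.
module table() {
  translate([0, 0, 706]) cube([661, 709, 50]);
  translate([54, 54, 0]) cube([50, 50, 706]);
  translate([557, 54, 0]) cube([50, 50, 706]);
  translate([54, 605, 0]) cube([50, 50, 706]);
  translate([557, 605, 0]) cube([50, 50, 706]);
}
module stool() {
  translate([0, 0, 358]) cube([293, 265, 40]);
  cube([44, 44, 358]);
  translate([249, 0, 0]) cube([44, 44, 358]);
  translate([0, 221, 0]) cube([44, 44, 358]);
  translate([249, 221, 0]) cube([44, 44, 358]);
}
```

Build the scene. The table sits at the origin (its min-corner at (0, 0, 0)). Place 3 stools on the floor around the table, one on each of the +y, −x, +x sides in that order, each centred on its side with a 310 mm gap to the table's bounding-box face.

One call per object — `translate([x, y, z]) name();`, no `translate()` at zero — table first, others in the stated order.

table();
translate([184, 1019, 0]) stool();
translate([-603, 222, 0]) stool();
translate([971, 222, 0]) stool();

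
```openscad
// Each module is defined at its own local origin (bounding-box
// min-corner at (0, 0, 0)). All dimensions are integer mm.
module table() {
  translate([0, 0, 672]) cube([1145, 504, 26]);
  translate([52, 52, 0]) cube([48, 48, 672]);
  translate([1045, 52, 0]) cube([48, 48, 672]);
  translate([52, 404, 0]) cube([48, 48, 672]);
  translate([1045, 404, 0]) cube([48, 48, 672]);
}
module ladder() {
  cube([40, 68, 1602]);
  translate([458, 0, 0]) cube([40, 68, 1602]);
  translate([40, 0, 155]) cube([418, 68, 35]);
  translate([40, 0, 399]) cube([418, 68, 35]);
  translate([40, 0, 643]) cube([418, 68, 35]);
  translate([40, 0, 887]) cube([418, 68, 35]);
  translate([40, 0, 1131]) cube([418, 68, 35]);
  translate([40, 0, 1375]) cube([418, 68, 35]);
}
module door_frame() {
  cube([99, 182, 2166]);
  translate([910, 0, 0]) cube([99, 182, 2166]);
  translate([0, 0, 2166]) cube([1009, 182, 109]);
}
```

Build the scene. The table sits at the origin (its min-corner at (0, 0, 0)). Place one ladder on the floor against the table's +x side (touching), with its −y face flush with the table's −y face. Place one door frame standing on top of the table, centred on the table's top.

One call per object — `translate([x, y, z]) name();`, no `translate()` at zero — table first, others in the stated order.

table();
translate([1145, 0, 0]) ladder();
translate([68, 161, 698]) door_frame();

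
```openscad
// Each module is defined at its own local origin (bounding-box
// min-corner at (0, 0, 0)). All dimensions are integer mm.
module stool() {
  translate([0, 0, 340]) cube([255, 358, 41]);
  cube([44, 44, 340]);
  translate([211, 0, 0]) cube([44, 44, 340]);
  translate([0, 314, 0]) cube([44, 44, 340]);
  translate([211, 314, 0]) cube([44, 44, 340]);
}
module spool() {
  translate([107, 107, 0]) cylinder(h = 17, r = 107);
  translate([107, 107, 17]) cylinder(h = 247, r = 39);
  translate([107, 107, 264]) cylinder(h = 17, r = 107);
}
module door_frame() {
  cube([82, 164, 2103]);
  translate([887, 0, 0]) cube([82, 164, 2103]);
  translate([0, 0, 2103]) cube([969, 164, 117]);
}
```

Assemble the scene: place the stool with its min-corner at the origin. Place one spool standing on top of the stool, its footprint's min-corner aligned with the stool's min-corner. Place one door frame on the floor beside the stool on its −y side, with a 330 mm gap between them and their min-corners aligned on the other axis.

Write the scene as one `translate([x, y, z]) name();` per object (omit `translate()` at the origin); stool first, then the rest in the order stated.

stool();
translate([0, 0, 381]) spool();
translate([0, -494, 0]) door_frame();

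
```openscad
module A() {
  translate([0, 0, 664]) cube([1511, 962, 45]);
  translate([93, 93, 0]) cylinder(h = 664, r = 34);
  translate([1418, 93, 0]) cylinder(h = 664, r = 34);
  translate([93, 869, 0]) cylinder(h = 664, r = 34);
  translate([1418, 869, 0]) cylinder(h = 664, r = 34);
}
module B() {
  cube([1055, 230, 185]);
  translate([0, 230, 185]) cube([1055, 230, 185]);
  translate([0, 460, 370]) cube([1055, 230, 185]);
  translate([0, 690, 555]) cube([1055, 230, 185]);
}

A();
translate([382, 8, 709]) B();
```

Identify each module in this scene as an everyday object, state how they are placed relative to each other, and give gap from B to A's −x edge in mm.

A is a table. B is a staircase. The staircase is on top of the table. The gap from the staircase to the table's −x edge is 382 mm.

The staircase's min-x is at 382; the table's min-x is 0; gap = 382 mm.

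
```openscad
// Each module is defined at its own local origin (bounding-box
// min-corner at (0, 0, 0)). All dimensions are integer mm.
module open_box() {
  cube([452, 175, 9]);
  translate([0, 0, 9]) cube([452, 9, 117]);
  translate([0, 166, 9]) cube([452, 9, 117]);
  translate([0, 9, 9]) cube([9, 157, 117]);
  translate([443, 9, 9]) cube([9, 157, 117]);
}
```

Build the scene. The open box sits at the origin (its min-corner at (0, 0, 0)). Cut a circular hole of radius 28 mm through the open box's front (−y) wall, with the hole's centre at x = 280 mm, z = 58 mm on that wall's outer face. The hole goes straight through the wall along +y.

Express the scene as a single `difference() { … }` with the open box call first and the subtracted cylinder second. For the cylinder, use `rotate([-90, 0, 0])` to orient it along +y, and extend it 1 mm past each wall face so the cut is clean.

difference() {
  open_box();
  translate([280, -1, 58]) rotate([-90, 0, 0]) cylinder(h = 11, r = 28);
}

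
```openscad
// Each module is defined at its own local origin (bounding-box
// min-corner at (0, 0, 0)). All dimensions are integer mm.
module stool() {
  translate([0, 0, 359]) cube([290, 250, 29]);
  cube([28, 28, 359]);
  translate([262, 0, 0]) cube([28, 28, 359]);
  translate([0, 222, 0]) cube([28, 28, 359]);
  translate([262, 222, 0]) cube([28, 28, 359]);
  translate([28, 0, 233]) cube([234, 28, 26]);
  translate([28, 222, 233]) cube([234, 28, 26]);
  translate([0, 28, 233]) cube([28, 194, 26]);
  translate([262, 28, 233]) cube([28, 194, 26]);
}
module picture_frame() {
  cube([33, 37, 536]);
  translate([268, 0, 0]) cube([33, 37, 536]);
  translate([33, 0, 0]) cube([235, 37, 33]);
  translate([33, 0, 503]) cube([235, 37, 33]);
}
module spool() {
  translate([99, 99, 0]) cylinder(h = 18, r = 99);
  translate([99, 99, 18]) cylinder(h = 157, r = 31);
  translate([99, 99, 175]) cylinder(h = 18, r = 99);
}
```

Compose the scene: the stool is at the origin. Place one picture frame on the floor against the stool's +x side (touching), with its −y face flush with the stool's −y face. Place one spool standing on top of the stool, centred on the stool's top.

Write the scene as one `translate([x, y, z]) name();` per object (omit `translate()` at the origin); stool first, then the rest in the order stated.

stool();
translate([290, 0, 0]) picture_frame();
translate([46, 26, 388]) spool();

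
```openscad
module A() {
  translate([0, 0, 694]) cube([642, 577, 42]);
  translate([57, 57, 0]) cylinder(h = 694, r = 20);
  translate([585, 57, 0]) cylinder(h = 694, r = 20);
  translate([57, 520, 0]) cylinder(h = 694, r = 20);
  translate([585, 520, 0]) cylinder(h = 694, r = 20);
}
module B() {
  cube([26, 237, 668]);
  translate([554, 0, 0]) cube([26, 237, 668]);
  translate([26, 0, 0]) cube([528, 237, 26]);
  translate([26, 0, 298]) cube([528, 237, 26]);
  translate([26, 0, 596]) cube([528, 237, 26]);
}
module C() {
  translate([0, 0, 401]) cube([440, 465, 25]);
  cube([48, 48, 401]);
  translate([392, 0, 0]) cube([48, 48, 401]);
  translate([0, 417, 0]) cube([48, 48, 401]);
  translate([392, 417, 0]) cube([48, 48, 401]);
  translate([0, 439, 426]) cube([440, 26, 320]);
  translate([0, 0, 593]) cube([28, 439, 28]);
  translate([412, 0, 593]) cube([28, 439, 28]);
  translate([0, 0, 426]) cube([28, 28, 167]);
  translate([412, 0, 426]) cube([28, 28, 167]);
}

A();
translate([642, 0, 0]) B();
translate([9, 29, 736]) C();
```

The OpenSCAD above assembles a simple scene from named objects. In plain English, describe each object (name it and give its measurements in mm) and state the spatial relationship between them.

A is a table with a 642×577 mm rectangular top, 42 mm thick, top surface at z = 736 mm, supported by four round legs of 40 mm diameter, each leg's bounding box inset 37 mm from the nearest pair of top edges, running from the floor.

B is a bookshelf 580 mm wide overall, 237 mm deep and 668 mm tall. The two sides are 26 mm thick vertical panels. 3 horizontal shelves of 26 mm thickness span between the inner faces of the sides; the lowest shelf sits on the floor and shelves are stacked with a clear vertical gap of 272 mm between each pair.

C is a chair: 440×465 mm seat, 25 mm thick, top at z = 426 mm, on four 48 mm square corner legs flush with the seat edges. A 26 mm thick backrest slab spans the full seat width, extending 320 mm above the seat top, its back face flush with the seat's +y edge. Two armrests of 28×28 mm section run along each side from the seat's front edge to the front of the backrest, top faces 195 mm above the seat top and outer faces flush with the seat's x-edges; a 28×28 mm post under the front of each armrest stands on the seat at the front corner.

The bookshelf is against the table's +x side, with their −y faces flush. The chair is on top of the table.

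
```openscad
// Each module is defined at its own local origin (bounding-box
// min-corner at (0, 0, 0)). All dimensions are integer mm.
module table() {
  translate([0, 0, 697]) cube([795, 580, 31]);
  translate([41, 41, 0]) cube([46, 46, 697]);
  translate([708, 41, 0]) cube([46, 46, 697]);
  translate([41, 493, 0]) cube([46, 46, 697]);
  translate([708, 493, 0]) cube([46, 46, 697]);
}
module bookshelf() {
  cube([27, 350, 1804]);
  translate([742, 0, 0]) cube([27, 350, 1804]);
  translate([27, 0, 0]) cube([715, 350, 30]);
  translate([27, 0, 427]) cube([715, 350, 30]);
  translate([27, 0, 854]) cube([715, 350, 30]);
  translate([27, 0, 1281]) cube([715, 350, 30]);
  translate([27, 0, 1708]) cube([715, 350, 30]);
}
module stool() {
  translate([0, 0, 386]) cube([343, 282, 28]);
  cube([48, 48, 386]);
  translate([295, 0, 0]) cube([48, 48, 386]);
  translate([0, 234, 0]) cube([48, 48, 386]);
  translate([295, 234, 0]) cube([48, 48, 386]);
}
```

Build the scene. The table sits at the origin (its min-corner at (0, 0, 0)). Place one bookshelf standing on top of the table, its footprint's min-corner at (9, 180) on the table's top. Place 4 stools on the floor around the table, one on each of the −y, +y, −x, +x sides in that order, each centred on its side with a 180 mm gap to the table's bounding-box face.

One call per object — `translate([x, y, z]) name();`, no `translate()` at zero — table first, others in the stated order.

table();
translate([9, 180, 728]) bookshelf();
translate([226, -462, 0]) stool();
translate([226, 760, 0]) stool();
translate([-523, 149, 0]) stool();
translate([975, 149, 0]) stool();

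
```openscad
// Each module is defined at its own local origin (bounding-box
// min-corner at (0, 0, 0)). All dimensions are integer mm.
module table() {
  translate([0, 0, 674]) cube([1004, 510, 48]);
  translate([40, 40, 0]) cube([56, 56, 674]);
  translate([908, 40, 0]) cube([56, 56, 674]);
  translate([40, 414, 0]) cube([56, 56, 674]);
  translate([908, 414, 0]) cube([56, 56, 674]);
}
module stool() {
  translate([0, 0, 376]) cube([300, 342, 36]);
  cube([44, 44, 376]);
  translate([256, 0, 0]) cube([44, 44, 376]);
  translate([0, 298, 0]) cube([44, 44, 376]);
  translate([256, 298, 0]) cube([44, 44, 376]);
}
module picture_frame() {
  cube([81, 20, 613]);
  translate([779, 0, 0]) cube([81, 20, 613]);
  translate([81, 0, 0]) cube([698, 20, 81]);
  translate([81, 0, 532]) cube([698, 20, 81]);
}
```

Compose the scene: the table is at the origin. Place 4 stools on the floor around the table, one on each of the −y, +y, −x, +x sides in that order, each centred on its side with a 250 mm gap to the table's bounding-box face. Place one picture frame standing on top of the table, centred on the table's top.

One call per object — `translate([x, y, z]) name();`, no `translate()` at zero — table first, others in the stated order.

table();
translate([352, -592, 0]) stool();
translate([352, 760, 0]) stool();
translate([-550, 84, 0]) stool();
translate([1254, 84, 0]) stool();
translate([72, 245, 722]) picture_frame();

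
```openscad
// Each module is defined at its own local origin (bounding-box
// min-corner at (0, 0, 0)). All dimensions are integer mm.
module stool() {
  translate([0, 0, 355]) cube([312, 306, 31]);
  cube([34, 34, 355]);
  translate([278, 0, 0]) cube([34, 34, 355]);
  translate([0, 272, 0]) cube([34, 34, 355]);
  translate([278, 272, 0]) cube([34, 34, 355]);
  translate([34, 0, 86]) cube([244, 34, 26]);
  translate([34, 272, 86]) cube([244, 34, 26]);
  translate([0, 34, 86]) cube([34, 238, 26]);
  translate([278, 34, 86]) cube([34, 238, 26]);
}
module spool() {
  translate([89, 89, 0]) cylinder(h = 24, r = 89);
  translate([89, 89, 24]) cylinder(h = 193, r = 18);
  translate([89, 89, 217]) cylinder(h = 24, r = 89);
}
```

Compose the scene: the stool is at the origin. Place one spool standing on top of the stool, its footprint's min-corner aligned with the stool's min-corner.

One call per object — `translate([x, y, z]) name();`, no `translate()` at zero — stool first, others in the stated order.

stool();
translate([0, 0, 386]) spool();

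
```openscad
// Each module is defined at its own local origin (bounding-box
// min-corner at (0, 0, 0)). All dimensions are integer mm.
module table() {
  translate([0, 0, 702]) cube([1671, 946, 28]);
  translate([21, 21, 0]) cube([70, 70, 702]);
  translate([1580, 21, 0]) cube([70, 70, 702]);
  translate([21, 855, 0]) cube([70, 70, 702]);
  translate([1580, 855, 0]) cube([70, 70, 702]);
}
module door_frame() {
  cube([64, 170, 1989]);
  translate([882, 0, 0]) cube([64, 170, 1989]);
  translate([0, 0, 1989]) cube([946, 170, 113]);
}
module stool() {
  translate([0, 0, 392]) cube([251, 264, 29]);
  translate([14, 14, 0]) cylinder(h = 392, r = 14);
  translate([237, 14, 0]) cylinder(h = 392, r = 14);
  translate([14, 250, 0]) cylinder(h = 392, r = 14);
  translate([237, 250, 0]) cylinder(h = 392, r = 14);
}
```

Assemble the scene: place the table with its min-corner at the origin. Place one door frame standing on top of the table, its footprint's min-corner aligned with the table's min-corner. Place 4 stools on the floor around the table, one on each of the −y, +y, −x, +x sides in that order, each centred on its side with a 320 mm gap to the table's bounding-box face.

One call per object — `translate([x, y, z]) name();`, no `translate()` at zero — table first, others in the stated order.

table();
translate([0, 0, 730]) door_frame();
translate([710, -584, 0]) stool();
translate([710, 1266, 0]) stool();
translate([-571, 341, 0]) stool();
translate([1991, 341, 0]) stool();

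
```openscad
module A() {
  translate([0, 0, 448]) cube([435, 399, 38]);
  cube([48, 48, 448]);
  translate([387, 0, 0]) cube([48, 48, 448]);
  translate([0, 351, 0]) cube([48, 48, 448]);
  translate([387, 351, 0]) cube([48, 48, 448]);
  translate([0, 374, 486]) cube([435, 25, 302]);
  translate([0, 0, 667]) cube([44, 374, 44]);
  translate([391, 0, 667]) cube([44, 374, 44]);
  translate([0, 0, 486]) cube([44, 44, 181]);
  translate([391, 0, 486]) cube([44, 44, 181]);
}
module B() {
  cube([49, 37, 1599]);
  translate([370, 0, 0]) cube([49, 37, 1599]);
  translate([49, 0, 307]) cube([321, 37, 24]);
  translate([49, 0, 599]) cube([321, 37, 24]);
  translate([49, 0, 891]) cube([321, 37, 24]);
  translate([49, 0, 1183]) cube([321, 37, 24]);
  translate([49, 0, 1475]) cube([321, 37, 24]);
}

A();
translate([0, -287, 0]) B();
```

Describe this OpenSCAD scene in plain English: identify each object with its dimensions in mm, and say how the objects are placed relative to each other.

A is a chair. The seat is a 435×399×38 mm slab with its top at z = 486 mm, on four 48×48 mm corner legs (flush with the seat edges, standing on z = 0). A flat backrest 25 mm thick, 302 mm tall, spans the full seat width and rises from the seat top along its +y edge, rear face flush with the rear of the seat. Two armrests of 44×44 mm section run along each side from the seat's front edge to the front of the backrest, top faces 225 mm above the seat top and outer faces flush with the seat's x-edges; a 44×44 mm post under the front of each armrest stands on the seat at the front corner.

B is a straight ladder. Two 49×37 mm vertical rails, 1599 mm tall, stand 419 mm apart (outside-to-outside) with their front faces coplanar on the −y side. 5 rungs, each 37 mm deep and 24 mm tall, span between the inner faces of the rails, front faces flush with the rails. The lowest rung's underside is at z = 307 mm and rungs are spaced 292 mm apart (underside to underside).

The ladder is on the floor beside the chair on its −y side.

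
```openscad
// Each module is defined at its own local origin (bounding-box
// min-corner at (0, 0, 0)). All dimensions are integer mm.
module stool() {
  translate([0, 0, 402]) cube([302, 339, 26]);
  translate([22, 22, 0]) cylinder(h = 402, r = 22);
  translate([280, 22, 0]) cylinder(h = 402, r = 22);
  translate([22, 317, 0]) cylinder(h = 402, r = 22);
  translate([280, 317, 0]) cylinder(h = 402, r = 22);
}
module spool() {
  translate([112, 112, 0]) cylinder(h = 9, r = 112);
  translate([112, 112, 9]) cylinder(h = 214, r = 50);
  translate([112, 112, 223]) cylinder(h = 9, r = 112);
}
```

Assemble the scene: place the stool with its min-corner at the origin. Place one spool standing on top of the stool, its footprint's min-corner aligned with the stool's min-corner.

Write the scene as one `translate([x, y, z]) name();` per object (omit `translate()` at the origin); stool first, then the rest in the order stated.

stool();
translate([0, 0, 428]) spool();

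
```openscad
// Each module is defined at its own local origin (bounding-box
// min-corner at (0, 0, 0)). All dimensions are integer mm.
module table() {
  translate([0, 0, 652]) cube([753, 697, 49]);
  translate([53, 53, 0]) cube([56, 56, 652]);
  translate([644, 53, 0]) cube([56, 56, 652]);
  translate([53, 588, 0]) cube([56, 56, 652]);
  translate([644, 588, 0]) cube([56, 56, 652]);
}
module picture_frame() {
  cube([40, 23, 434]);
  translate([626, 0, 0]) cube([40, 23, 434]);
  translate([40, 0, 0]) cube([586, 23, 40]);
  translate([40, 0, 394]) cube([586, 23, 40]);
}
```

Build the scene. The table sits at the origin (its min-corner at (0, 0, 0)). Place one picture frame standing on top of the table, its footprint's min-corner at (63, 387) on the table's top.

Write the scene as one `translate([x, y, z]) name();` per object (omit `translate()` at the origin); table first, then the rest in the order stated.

table();
translate([63, 387, 701]) picture_frame();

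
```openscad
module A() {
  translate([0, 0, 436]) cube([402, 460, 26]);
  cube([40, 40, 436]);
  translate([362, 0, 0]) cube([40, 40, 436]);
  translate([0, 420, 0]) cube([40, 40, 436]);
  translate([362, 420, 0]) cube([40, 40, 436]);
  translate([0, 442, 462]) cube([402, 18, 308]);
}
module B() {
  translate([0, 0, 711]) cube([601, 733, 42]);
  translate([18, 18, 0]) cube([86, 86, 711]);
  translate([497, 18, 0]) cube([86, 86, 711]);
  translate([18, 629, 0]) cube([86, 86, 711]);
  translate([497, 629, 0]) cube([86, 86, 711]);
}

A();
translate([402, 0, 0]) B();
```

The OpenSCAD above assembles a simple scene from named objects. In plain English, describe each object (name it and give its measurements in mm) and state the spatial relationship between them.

A is a chair. The seat is a 402×460×26 mm slab with its top at z = 462 mm, on four 40×40 mm corner legs (flush with the seat edges, standing on z = 0). A flat backrest 18 mm thick, 308 mm tall, spans the full seat width and rises from the seat top along its +y edge, rear face flush with the rear of the seat.

B is a table: top 601 mm (x) × 733 mm (y), 42 mm thick, upper face at z = 753 mm, on four 86×86 mm square legs, each inset 18 mm from the nearest pair of top edges, running from z = 0 to the bottom of the top.

The table is against the chair's +x side, with their −y faces flush.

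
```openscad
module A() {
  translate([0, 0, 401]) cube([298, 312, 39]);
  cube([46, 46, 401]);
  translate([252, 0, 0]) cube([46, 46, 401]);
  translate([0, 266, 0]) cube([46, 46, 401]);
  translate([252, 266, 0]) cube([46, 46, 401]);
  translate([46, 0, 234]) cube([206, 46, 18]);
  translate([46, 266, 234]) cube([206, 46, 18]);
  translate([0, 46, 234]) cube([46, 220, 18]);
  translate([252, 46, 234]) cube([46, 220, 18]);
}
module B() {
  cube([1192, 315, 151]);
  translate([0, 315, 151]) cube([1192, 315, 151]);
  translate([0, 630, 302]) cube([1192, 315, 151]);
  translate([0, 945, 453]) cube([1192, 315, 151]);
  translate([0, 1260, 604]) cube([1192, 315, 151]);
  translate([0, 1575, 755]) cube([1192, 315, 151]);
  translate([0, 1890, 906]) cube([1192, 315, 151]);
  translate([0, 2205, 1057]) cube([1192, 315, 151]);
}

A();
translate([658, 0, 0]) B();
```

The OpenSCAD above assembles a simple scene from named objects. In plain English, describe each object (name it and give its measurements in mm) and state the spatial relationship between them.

A is a four-legged stool. The seat is 298×312 mm, 39 mm thick, top at z = 440 mm. It stands on four square legs, each 46×46 mm in cross-section, from z = 0 to the seat underside, each flush with a corner of the seat. Four stretchers, 46 mm wide and 18 mm tall, connect adjacent legs with their undersides at z = 234 mm, each running between the inner faces of the legs it joins and aligned with the legs' outer faces on the other axis.

B is a run of 8 identical solid stair steps. Each tread is 1192×315 mm and each step block is 151 mm high. Step 1 rests on the floor; step k is offset from step 1 by (k−1)×315 mm in y and (k−1)×151 mm in z.

The staircase is on the floor beside the stool on its +x side.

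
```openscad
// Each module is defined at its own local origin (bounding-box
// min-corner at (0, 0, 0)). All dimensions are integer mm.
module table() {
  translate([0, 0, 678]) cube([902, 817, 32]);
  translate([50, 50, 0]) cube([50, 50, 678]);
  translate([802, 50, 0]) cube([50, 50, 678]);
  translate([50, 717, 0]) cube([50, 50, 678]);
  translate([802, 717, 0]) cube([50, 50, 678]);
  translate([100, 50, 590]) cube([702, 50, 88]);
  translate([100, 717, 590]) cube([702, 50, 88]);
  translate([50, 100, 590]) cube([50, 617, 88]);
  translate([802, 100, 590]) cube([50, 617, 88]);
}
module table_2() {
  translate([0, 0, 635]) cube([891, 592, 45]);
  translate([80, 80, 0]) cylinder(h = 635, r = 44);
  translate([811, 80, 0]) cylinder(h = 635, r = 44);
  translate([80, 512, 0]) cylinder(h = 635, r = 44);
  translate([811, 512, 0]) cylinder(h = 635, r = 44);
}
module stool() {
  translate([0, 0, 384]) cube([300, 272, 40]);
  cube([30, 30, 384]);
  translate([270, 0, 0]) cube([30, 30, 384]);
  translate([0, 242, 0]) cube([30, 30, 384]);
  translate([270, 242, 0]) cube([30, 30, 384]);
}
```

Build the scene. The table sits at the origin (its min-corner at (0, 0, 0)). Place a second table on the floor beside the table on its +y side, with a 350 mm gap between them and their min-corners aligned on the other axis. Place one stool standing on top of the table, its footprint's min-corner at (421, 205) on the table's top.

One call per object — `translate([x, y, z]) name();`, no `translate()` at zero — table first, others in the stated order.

table();
translate([0, 1167, 0]) table_2();
translate([421, 205, 710]) stool();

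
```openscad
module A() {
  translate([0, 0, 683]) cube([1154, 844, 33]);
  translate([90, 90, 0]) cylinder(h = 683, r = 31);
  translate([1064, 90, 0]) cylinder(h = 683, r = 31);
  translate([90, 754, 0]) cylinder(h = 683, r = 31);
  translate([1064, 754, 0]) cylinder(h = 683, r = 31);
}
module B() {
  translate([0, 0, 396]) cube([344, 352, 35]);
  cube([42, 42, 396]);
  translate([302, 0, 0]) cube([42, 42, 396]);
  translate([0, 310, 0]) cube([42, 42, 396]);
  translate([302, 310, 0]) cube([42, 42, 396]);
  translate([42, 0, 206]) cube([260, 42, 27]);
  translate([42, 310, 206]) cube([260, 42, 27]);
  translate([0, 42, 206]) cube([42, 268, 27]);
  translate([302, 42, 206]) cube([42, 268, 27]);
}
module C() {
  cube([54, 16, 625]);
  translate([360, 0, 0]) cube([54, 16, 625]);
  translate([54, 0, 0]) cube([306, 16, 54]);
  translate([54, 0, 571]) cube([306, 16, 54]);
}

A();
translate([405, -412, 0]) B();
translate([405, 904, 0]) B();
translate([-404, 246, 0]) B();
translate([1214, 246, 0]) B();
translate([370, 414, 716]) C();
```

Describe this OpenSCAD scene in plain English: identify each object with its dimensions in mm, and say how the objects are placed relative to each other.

A is a table: top 1154 mm (x) × 844 mm (y), 33 mm thick, upper face at z = 716 mm, on four round legs of 62 mm diameter, each leg's bounding box inset 59 mm from the nearest pair of top edges, running from z = 0 to the bottom of the top.

B is a four-legged stool. The seat is 344×352 mm, 35 mm thick, top at z = 431 mm. It stands on four square legs, each 42×42 mm in cross-section, from z = 0 to the seat underside, each flush with a corner of the seat. Four stretchers, 42 mm wide and 27 mm tall, connect adjacent legs with their undersides at z = 206 mm, each running between the inner faces of the legs it joins and aligned with the legs' outer faces on the other axis.

C is a rectangular picture frame lying in the x–z plane (depth along y). The opening is 306 mm wide (x) by 517 mm tall (z), surrounded by a border 54 mm wide on all four sides. The frame is 16 mm deep and is made of two full-height vertical stiles with two horizontal rails fitted between them.

Four stools sit around the table at the −y, +y, −x, +x sides. The picture frame is on top of the table, centred.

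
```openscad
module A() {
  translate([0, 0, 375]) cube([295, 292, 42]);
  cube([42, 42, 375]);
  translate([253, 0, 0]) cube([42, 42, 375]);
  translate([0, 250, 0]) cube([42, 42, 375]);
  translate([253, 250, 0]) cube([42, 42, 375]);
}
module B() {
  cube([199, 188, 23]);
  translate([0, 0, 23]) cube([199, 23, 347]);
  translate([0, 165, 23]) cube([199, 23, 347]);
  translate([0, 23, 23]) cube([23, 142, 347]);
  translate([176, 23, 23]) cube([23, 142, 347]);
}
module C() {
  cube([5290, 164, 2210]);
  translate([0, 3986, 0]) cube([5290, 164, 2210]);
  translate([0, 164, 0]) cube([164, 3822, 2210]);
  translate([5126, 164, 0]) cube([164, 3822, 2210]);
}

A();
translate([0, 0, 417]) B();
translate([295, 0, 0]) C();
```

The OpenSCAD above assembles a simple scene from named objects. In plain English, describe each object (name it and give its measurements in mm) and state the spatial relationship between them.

A is a four-legged stool. The seat is 295×292 mm, 42 mm thick, top at z = 417 mm. It stands on four square legs, each 42×42 mm in cross-section, from z = 0 to the seat underside, each flush with a corner of the seat.

B is an open-topped rectangular box: outside dimensions 199×188×370 mm, with a uniform wall and base thickness of 23 mm. The base is a full 199×188 slab on the floor; four walls sit on top of the base. The front and back walls (the −y and +y sides) span the full width; the two side walls fit between them.

C is the wall frame of a small rectangular building: four walls, each 2210 mm tall and 164 mm thick, enclosing a footprint 5290 mm (x) by 4150 mm (y) outside-to-outside, with no floor or roof. The front and back walls (the −y and +y sides) span the full width; the two side walls fit between them.

The open box is on top of the stool. The house frame is against the stool's +x side, with their −y faces flush.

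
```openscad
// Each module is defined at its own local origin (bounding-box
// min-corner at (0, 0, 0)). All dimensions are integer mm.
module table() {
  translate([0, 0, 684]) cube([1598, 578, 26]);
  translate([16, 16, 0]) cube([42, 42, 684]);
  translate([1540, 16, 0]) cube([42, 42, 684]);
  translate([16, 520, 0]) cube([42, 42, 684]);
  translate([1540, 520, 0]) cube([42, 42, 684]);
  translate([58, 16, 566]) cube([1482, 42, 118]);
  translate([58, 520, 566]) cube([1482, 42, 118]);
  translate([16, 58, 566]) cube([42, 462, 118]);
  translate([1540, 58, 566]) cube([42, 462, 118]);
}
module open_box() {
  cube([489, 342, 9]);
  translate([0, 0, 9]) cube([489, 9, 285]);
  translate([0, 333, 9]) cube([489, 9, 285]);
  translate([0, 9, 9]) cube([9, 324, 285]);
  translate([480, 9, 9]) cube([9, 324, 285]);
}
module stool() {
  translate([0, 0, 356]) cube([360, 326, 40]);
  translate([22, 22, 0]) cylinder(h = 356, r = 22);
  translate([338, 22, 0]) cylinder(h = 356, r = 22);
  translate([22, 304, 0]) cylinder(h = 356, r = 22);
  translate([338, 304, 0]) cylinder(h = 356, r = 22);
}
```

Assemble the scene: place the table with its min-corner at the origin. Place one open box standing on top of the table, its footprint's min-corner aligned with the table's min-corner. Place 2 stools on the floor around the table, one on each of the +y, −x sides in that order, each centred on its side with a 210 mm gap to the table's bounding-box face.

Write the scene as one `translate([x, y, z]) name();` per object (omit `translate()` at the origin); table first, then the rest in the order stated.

table();
translate([0, 0, 710]) open_box();
translate([619, 788, 0]) stool();
translate([-570, 126, 0]) stool();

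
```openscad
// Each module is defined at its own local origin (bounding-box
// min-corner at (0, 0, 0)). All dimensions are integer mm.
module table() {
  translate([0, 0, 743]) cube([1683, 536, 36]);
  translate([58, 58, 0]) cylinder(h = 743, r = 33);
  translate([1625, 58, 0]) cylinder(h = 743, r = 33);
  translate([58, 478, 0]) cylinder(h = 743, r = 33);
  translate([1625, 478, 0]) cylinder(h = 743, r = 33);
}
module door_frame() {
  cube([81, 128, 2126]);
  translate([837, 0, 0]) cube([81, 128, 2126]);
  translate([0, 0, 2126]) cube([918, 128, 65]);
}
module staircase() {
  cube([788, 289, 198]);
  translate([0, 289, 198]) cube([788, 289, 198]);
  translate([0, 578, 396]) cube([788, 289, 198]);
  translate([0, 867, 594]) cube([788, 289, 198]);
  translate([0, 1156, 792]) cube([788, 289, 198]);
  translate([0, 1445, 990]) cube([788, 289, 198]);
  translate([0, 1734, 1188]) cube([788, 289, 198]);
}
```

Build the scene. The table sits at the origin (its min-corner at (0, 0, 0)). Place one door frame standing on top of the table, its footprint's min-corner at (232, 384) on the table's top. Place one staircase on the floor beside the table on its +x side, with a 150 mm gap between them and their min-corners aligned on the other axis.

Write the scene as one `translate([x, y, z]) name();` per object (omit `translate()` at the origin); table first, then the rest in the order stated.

table();
translate([232, 384, 779]) door_frame();
translate([1833, 0, 0]) staircase();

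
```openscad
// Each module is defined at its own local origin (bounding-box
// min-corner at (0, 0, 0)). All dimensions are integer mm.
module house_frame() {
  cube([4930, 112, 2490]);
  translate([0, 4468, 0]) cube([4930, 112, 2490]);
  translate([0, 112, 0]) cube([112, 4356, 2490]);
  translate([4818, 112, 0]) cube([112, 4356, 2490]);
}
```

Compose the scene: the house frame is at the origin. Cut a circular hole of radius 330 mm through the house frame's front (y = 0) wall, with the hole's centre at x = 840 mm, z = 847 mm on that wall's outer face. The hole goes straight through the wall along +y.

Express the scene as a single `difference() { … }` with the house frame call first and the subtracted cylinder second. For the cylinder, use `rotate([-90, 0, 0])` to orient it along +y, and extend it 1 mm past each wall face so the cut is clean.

difference() {
  house_frame();
  translate([840, -1, 847]) rotate([-90, 0, 0]) cylinder(h = 114, r = 330);
}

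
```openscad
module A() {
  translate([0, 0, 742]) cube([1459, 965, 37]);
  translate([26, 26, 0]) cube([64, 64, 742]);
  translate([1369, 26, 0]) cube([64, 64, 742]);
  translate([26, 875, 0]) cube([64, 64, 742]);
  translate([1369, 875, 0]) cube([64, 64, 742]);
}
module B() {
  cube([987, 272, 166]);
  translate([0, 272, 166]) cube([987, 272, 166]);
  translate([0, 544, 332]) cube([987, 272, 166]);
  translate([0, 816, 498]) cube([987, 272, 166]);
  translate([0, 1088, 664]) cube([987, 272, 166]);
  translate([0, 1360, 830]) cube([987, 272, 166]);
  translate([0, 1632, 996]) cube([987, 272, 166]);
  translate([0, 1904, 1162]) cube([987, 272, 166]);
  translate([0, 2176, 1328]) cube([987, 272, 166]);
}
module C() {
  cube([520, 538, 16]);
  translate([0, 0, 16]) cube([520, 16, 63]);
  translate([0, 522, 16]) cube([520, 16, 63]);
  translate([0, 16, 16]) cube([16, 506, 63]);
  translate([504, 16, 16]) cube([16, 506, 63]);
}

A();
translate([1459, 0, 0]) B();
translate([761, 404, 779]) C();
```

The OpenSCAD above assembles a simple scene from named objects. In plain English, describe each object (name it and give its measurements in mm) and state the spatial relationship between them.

A is a table: top 1459 mm (x) × 965 mm (y), 37 mm thick, upper face at z = 779 mm, on four 64×64 mm square legs, each inset 26 mm from the nearest pair of top edges, running from z = 0 to the bottom of the top.

B is a straight staircase of 9 solid steps. Each step is 987 mm wide (x), 272 mm deep (y, the going) and 166 mm tall (the rise). The first step rests on the floor; each subsequent step sits one going further in +y and one rise higher in +z, directly behind and above the previous step with no overlap.

C is an open-topped rectangular box: outside dimensions 520×538×79 mm, with a uniform wall and base thickness of 16 mm. The base is a full 520×538 slab on the floor; four walls sit on top of the base. The front and back walls (the −y and +y sides) span the full width; the two side walls fit between them.

The staircase is against the table's +x side, with their −y faces flush. The open box is on top of the table.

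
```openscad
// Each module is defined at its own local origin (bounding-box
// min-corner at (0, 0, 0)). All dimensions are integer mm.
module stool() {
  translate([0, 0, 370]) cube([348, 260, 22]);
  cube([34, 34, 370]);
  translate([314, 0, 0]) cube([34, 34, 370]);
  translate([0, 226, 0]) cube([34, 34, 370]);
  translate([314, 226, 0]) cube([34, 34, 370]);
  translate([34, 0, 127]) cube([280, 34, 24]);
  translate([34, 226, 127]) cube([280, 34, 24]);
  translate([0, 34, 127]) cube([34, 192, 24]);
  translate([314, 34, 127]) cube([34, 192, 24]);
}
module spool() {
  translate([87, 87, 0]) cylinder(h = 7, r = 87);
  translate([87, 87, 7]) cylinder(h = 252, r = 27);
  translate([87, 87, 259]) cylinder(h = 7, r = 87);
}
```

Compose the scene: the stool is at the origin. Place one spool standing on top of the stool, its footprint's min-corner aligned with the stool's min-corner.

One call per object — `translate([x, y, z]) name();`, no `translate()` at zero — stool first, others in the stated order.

stool();
translate([0, 0, 392]) spool();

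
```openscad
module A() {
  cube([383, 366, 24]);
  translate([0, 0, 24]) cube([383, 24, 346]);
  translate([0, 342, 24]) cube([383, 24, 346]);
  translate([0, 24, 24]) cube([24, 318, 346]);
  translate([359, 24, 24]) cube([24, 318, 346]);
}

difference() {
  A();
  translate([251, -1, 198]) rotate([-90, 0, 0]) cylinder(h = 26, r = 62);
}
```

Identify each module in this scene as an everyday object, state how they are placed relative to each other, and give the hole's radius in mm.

A is an open box. The open box has a circular hole through its front wall. The hole's radius is 62 mm.

The subtracted cylinder has r = 62 mm.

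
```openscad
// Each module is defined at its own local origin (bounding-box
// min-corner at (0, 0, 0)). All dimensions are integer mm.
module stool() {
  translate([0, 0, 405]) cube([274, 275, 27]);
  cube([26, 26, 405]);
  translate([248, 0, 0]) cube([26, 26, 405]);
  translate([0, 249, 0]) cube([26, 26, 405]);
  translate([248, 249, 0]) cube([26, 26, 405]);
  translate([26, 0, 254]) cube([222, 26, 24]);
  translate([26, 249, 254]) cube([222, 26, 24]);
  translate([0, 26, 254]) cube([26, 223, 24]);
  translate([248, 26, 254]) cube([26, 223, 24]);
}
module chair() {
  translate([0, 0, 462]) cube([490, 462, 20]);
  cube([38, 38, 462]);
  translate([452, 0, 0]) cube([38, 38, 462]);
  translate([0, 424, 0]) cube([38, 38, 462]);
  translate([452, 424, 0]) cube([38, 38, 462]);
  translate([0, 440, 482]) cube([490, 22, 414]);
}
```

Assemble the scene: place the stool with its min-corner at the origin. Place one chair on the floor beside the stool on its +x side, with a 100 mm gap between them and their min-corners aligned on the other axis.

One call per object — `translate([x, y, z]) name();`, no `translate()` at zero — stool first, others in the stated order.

stool();
translate([374, 0, 0]) chair();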